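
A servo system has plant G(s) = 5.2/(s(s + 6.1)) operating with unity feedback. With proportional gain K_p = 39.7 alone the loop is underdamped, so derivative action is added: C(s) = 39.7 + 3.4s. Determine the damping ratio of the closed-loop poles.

Forward path: (39.7 + 3.4s)·5.2/(s(s+6.1)). The closed-loop characteristic equation is s² + (6.1 + 5.2·3.4)s + 5.2·39.7 = 0.
That is s² + 23.78s + 206.4 = 0, so ω_n = 14.37 rad/s and ζ = 23.78/(2·14.37) = 0.8275.

ζ = 0.828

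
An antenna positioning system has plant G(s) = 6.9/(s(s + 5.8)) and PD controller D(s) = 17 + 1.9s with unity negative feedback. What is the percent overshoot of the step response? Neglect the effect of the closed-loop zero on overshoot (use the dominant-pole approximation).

0.361%

Forward path: (17 + 1.9s)·6.9/(s(s+5.8)). The closed-loop characteristic equation is s² + (5.8 + 6.9·1.9)s + 6.9·17 = 0.
That is s² + 18.91s + 117.3 = 0, so ω_n = 10.83 rad/s and ζ = 18.91/(2·10.83) = 0.873.
%OS = 100·exp(−πζ/√(1−ζ²)) = 0.361%.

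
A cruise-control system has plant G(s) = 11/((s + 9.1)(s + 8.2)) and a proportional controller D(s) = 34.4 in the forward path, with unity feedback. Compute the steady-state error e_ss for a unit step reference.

The loop is type 0. Static position error constant K_pos = D(0)·G(0) = 34.4·0.1474 = 5.071.
Steady-state error to a unit step: e_ss = 1/(1+K_pos) = 1/6.071 = 0.165.

0.165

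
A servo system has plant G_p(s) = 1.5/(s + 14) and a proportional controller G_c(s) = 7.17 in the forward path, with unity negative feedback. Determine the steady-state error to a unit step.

0.566

The loop is type 0. Static position error constant K_pos = G_c(0)·G_p(0) = 7.17·0.1071 = 0.7682.
Steady-state error to a unit step: e_ss = 1/(1+K_pos) = 1/1.768 = 0.566.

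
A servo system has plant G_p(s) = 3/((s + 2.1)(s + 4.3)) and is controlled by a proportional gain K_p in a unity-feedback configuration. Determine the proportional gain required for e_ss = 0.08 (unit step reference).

The loop is type 0, so e_ss(step) = 1/(1 + K_pos) with K_pos = K_p·G_p(0).
G_p(0) = 0.3322. Require 1/(1 + K_p·0.3322) = 0.08, so 1 + 0.3322·K_p = 12.5.
K_p = (12.5 − 1)/0.3322 = 34.6.

K_p = 34.6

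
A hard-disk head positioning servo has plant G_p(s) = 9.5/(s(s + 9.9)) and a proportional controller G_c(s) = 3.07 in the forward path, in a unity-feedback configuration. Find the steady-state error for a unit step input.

The open loop G_c(s)G_p(s) has a pole at the origin (type 1), so the static position error constant is infinite and e_ss = 1/(1+∞) = 0.

0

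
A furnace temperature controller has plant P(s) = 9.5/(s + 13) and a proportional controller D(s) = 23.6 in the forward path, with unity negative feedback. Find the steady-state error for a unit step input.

The loop is type 0. Static position error constant K_pos = D(0)·P(0) = 23.6·0.7308 = 17.25.
Steady-state error to a unit step: e_ss = 1/(1+K_pos) = 1/18.25 = 0.0548.

0.0548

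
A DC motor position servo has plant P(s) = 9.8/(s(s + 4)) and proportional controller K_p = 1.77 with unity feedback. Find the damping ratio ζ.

ζ = 0.48

With unity feedback the closed-loop characteristic equation is s² + 4s + 1.77·9.8 = s² + 4s + 17.35 = 0.
Matching s² + 2ζω_n s + ω_n²: ω_n = √17.35 = 4.165 rad/s and 2ζω_n = 4, so ζ = 4/(2·4.165) = 0.48.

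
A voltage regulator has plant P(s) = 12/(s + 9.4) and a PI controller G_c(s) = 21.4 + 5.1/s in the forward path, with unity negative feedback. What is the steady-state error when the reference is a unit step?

0

The open loop G_c(s)P(s) has a pole at the origin (type 1), so the static position error constant is infinite and e_ss = 1/(1+∞) = 0.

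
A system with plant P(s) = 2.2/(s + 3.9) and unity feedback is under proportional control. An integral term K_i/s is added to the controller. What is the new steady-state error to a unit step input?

The integrator makes K_pos = lim_{s→0} C(s)G(s) infinite, so e_ss = 1/(1+K_pos) = 0.

0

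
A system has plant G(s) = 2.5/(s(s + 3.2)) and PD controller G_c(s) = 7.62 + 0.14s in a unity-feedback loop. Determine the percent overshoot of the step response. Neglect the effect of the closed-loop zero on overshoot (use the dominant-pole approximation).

Forward path: (7.62 + 0.14s)·2.5/(s(s+3.2)). The closed-loop characteristic equation is s² + (3.2 + 2.5·0.14)s + 2.5·7.62 = 0.
That is s² + 3.55s + 19.05 = 0, so ω_n = 4.365 rad/s and ζ = 3.55/(2·4.365) = 0.4067.
%OS = 100·exp(−πζ/√(1−ζ²)) = 24.7%.

24.7%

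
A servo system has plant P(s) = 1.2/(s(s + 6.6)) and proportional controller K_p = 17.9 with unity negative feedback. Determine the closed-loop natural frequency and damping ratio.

ω_n = 4.63 rad/s, ζ = 0.712

With unity feedback the closed-loop characteristic equation is s² + 6.6s + 17.9·1.2 = s² + 6.6s + 21.48 = 0.
So ω_n² = 21.48 ⇒ ω_n = 4.635 rad/s, and ζ = 6.6/(2ω_n) = 0.712.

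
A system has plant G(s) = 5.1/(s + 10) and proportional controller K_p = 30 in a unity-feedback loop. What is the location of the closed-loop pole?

s = -163

Closed-loop transfer function: T(s) = K_p·G(s)/(1 + K_p·G(s)) = 153/(s + 10 + 153) = 153/(s + 163).
The closed-loop pole is at s = −163.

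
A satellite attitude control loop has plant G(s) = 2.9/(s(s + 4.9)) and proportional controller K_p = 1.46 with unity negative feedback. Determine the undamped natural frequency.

ω_n = 2.06 rad/s

1 + K_p·G(s) = 0 gives s² + 4.9s + 4.234 = 0.
So ω_n² = 4.234 ⇒ ω_n = 2.058 rad/s, and ζ = 4.9/(2ω_n) = 1.19.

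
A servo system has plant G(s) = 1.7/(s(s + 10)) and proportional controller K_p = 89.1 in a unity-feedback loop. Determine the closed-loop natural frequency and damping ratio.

With unity feedback the closed-loop characteristic equation is s² + 10s + 89.1·1.7 = s² + 10s + 151.5 = 0.
Matching s² + 2ζω_n s + ω_n²: ω_n = √151.5 = 12.31 rad/s and 2ζω_n = 10, so ζ = 10/(2·12.31) = 0.406.

ω_n = 12.3 rad/s, ζ = 0.406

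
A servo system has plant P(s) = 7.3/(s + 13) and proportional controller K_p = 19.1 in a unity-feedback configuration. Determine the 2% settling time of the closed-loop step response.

Closed-loop transfer function: T(s) = K_p·P(s)/(1 + K_p·P(s)) = 139.4/(s + 13 + 139.4) = 139.4/(s + 152.4).
Time constant τ = 1/152.4 = 0.00656 s, so the 2% settling time is about 4τ = 0.0262 s.

T_s ≈ 0.0262 s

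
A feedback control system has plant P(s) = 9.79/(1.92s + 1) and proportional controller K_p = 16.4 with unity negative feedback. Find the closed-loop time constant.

τ = 0.0119 s

Closed loop: T(s) = K_p·P/(1+K_p·P) = 160.6/(1.92s + 1 + 160.6), with pole at s = −(1 + 160.6)/1.92 = −84.14.
Closed-loop time constant τ = 1/84.14 = 0.0119 s.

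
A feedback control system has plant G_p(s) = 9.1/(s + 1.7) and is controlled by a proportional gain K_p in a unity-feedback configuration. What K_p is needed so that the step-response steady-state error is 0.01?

The loop is type 0, so e_ss(step) = 1/(1 + K_pos) with K_pos = K_p·G_p(0).
G_p(0) = 5.353. Require 1/(1 + K_p·5.353) = 0.01, so 1 + 5.353·K_p = 100.
K_p = (100 − 1)/5.353 = 18.5.

K_p = 18.5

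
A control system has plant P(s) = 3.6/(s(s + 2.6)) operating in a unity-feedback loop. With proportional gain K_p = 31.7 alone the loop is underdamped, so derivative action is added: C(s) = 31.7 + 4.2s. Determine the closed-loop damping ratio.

Forward path: (31.7 + 4.2s)·3.6/(s(s+2.6)). The closed-loop characteristic equation is s² + (2.6 + 3.6·4.2)s + 3.6·31.7 = 0.
That is s² + 17.72s + 114.1 = 0, so ω_n = 10.68 rad/s and ζ = 17.72/(2·10.68) = 0.8294.

ζ = 0.829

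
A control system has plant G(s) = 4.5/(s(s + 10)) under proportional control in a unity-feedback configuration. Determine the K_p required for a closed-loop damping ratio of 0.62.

K_p = 14.5

Closed-loop characteristic equation: s² + 10s + K_p·4.5 = 0.
So ω_n = √(4.5K_p) and 2ζω_n = 10, giving ζ = 10/(2√(4.5K_p)).
Setting ζ = 0.62: √(4.5K_p) = 10/(2·0.62) = 8.065, so K_p = 65.04/4.5 = 14.5.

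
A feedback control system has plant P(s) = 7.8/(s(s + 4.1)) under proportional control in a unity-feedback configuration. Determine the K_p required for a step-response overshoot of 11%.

From %OS = 100·exp(−πζ/√(1−ζ²)) = 11%, ζ = −ln(0.11)/√(π²+ln²(0.11)) = 0.5749.
Characteristic equation s² + 4.1s + 7.8K_p = 0 gives ζ = 4.1/(2√(7.8K_p)).
Setting ζ = 0.5749: √(7.8K_p) = 4.1/(2·0.5749) = 3.566, so K_p = 12.72/7.8 = 1.63.

K_p = 1.63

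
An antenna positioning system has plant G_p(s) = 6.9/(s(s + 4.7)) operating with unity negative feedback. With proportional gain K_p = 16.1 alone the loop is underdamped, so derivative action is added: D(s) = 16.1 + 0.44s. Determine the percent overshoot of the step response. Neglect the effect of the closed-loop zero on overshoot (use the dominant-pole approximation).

29%

Forward path: (16.1 + 0.44s)·6.9/(s(s+4.7)). The closed-loop characteristic equation is s² + (4.7 + 6.9·0.44)s + 6.9·16.1 = 0.
That is s² + 7.736s + 111.1 = 0, so ω_n = 10.54 rad/s and ζ = 7.736/(2·10.54) = 0.367.
%OS = 100·exp(−πζ/√(1−ζ²)) = 29%.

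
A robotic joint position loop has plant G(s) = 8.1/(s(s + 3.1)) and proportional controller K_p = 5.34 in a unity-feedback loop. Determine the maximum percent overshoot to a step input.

The closed-loop denominator s² + 3.1s + 43.25 gives ω_n = √43.25 = 6.577 and ζ = 3.1/(2ω_n) = 0.2357.
%OS = 100·exp(−πζ/√(1−ζ²)) = 100·exp(−π·0.2357/√0.9445) = 46.7%.

46.7%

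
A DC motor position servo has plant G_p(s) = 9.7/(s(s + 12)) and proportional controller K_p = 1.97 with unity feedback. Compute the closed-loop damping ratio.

ζ = 1.37

The closed-loop denominator is s(s+12) + 1.97·9.7 = s² + 12s + 19.11.
Matching s² + 2ζω_n s + ω_n²: ω_n = √19.11 = 4.371 rad/s and 2ζω_n = 12, so ζ = 12/(2·4.371) = 1.37.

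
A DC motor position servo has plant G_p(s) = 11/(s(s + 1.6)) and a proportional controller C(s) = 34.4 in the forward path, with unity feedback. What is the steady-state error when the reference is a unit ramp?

0.00423

The loop has one pole at the origin (type 1). Velocity error constant K_v = lim_{s→0} s·C(s)G_p(s) = 34.4·11/1.6 = 236.5.
Steady-state error to a unit ramp: e_ss = 1/K_v = 0.00423.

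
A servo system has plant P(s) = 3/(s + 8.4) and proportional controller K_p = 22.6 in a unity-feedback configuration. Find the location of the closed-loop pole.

s = -76.2

Closed-loop transfer function: T(s) = K_p·P(s)/(1 + K_p·P(s)) = 67.8/(s + 8.4 + 67.8) = 67.8/(s + 76.2).
The closed-loop pole is at s = −76.2.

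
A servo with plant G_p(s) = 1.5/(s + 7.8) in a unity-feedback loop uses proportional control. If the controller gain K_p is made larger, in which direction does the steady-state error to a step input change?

e_ss = 1/(1 + K_p·G_p(0)); a larger K_p raises the denominator, so e_ss decreases.

decrease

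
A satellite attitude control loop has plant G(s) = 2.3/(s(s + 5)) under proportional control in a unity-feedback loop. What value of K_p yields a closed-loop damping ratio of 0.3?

Closed-loop characteristic equation: s² + 5s + K_p·2.3 = 0.
So ω_n = √(2.3K_p) and 2ζω_n = 5, giving ζ = 5/(2√(2.3K_p)).
Setting ζ = 0.3: √(2.3K_p) = 5/(2·0.3) = 8.333, so K_p = 69.44/2.3 = 30.2.

K_p = 30.2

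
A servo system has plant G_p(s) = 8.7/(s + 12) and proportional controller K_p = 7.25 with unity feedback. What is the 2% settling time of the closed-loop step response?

Closed-loop transfer function: T(s) = K_p·G_p(s)/(1 + K_p·G_p(s)) = 63.07/(s + 12 + 63.07) = 63.07/(s + 75.07).
Time constant τ = 1/75.07 = 0.01332 s, so the 2% settling time is about 4τ = 0.0533 s.

T_s ≈ 0.0533 s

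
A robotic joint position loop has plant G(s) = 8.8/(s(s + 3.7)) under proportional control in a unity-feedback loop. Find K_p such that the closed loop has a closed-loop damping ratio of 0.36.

K_p = 3

Closed-loop characteristic equation: s² + 3.7s + K_p·8.8 = 0.
So ω_n = √(8.8K_p) and 2ζω_n = 3.7, giving ζ = 3.7/(2√(8.8K_p)).
Setting ζ = 0.36: √(8.8K_p) = 3.7/(2·0.36) = 5.139, so K_p = 26.41/8.8 = 3.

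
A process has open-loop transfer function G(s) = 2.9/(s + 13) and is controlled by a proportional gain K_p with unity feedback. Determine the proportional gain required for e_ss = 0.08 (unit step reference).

K_p = 51.6

Steady-state error for a unit step on this type-0 loop is 1/(1 + K_p·G(0)).
G(0) = 0.2231. Require 1/(1 + K_p·0.2231) = 0.08, so 1 + 0.2231·K_p = 12.5.
K_p = (12.5 − 1)/0.2231 = 51.6.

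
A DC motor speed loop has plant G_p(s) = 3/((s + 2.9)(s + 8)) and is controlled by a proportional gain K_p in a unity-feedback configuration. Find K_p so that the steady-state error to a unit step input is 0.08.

For a type-0 loop with proportional control, e_ss = 1/(1 + K_p·G_p(0)).
G_p(0) = 0.1293. Require 1/(1 + K_p·0.1293) = 0.08, so 1 + 0.1293·K_p = 12.5.
K_p = (12.5 − 1)/0.1293 = 88.9.

K_p = 88.9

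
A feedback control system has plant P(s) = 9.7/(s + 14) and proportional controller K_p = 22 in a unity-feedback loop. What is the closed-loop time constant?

Closed-loop transfer function: T(s) = K_p·P(s)/(1 + K_p·P(s)) = 213.4/(s + 14 + 213.4) = 213.4/(s + 227.4).
Time constant τ = 1/227.4 = 0.0044 s.

τ = 0.0044 s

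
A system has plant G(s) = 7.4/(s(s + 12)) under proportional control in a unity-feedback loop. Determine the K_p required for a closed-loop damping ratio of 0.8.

Closed-loop characteristic equation: s² + 12s + K_p·7.4 = 0.
So ω_n = √(7.4K_p) and 2ζω_n = 12, giving ζ = 12/(2√(7.4K_p)).
Setting ζ = 0.8: √(7.4K_p) = 12/(2·0.8) = 7.5, so K_p = 56.25/7.4 = 7.6.

K_p = 7.6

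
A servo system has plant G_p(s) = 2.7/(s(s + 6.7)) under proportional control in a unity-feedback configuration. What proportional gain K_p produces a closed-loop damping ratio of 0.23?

Closed-loop characteristic equation: s² + 6.7s + K_p·2.7 = 0.
So ω_n = √(2.7K_p) and 2ζω_n = 6.7, giving ζ = 6.7/(2√(2.7K_p)).
Setting ζ = 0.23: √(2.7K_p) = 6.7/(2·0.23) = 14.57, so K_p = 212.1/2.7 = 78.6.

K_p = 78.6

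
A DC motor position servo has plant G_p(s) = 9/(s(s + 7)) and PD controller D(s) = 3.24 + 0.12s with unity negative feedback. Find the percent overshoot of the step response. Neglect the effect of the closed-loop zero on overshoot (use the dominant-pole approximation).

2.89%

Forward path: (3.24 + 0.12s)·9/(s(s+7)). The closed-loop characteristic equation is s² + (7 + 9·0.12)s + 9·3.24 = 0.
That is s² + 8.08s + 29.16 = 0, so ω_n = 5.4 rad/s and ζ = 8.08/(2·5.4) = 0.7481.
%OS = 100·exp(−πζ/√(1−ζ²)) = 2.89%.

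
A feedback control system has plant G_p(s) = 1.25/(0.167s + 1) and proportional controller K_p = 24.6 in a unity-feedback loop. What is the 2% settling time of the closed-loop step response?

Closed loop: T(s) = K_p·G_p/(1+K_p·G_p) = 30.75/(0.167s + 1 + 30.75), with pole at s = −(1 + 30.75)/0.167 = −190.1.
τ = 1/190.1 = 0.00526 s, so 2% settling time ≈ 4τ = 0.021 s.

T_s ≈ 0.021 s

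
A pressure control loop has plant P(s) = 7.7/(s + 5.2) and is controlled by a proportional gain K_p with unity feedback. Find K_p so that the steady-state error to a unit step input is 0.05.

For a type-0 loop with proportional control, e_ss = 1/(1 + K_p·P(0)).
P(0) = 1.481. Require 1/(1 + K_p·1.481) = 0.05, so 1 + 1.481·K_p = 20.
K_p = (20 − 1)/1.481 = 12.8.

K_p = 12.8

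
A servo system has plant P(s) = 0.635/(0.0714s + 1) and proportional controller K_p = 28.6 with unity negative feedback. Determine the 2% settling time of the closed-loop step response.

Closed loop: T(s) = K_p·P/(1+K_p·P) = 18.16/(0.0714s + 1 + 18.16), with pole at s = −(1 + 18.16)/0.0714 = −268.4.
τ = 1/268.4 = 0.003726 s, so 2% settling time ≈ 4τ = 0.0149 s.

T_s ≈ 0.0149 s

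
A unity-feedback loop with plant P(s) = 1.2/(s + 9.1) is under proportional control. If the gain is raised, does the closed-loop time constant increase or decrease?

decrease

Closed-loop pole is at s = −(9.1+K_p·1.2); larger K_p moves it further left, so τ = 1/(9.1+K_p·1.2) decreases.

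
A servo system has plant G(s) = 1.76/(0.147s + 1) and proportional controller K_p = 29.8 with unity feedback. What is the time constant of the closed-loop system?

τ = 0.00275 s

Closed loop: T(s) = K_p·G/(1+K_p·G) = 52.45/(0.147s + 1 + 52.45), with pole at s = −(1 + 52.45)/0.147 = −363.6.
Closed-loop time constant τ = 1/363.6 = 0.00275 s.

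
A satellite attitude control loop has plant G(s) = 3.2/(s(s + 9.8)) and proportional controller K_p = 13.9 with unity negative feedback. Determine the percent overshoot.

3.33%

From 1 + K_pG(s) = 0: s² + 9.8s + 44.48 = 0 ⇒ ω_n = 6.669, ζ = 0.7347.
%OS = 100·exp(−πζ/√(1−ζ²)) = 100·exp(−π·0.7347/√0.4602) = 3.33%.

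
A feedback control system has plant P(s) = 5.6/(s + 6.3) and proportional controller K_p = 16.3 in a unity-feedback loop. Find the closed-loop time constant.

Closed-loop transfer function: T(s) = K_p·P(s)/(1 + K_p·P(s)) = 91.28/(s + 6.3 + 91.28) = 91.28/(s + 97.58).
Time constant τ = 1/97.58 = 0.0102 s.

τ = 0.0102 s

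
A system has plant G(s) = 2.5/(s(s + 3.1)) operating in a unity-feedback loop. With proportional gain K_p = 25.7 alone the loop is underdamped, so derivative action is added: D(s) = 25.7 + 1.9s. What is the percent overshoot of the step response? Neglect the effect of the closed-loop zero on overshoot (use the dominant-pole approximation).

Forward path: (25.7 + 1.9s)·2.5/(s(s+3.1)). The closed-loop characteristic equation is s² + (3.1 + 2.5·1.9)s + 2.5·25.7 = 0.
That is s² + 7.85s + 64.25 = 0, so ω_n = 8.016 rad/s and ζ = 7.85/(2·8.016) = 0.4897.
%OS = 100·exp(−πζ/√(1−ζ²)) = 17.1%.

17.1%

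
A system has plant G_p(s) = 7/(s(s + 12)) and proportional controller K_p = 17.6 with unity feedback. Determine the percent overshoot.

13.3%

The closed-loop denominator s² + 12s + 123.2 gives ω_n = √123.2 = 11.1 and ζ = 12/(2ω_n) = 0.5406.
%OS = 100·exp(−πζ/√(1−ζ²)) = 100·exp(−π·0.5406/√0.7078) = 13.3%.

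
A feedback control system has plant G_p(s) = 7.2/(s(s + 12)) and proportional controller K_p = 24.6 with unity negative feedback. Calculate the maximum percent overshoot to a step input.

20.5%

Closed-loop characteristic equation: s² + 12s + 177.1 = 0, so ω_n = 13.31 rad/s and ζ = 12/(2·13.31) = 0.4508.
%OS = 100·exp(−πζ/√(1−ζ²)) = 100·exp(−π·0.4508/√0.7967) = 20.5%.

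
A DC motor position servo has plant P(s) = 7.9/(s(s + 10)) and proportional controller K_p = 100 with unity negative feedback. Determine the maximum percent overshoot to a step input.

56.7%

Closed-loop characteristic equation: s² + 10s + 790 = 0, so ω_n = 28.11 rad/s and ζ = 10/(2·28.11) = 0.1779.
%OS = 100·exp(−πζ/√(1−ζ²)) = 100·exp(−π·0.1779/√0.9684) = 56.7%.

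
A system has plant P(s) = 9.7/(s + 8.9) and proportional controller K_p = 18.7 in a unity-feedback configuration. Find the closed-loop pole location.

s = -190.3

Closed-loop transfer function: T(s) = K_p·P(s)/(1 + K_p·P(s)) = 181.4/(s + 8.9 + 181.4) = 181.4/(s + 190.3).
The closed-loop pole is at s = −190.3.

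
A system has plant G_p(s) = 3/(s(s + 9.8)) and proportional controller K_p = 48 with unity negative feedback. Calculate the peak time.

T_p = 0.287 s

The closed-loop denominator s² + 9.8s + 144 gives ω_n = √144 = 12 and ζ = 9.8/(2ω_n) = 0.4083.
Damped frequency ω_d = ω_n√(1−ζ²) = 10.95 rad/s, so peak time T_p = π/ω_d = 0.287 s.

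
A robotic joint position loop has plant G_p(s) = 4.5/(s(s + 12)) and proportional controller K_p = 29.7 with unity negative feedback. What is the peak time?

T_p = 0.318 s

The closed-loop denominator s² + 12s + 133.7 gives ω_n = √133.7 = 11.56 and ζ = 12/(2ω_n) = 0.519.
Damped frequency ω_d = ω_n√(1−ζ²) = 9.882 rad/s, so peak time T_p = π/ω_d = 0.318 s.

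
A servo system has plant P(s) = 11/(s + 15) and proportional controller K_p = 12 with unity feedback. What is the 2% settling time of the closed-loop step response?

Closed-loop transfer function: T(s) = K_p·P(s)/(1 + K_p·P(s)) = 132/(s + 15 + 132) = 132/(s + 147).
Time constant τ = 1/147 = 0.006803 s, so the 2% settling time is about 4τ = 0.0272 s.

T_s ≈ 0.0272 s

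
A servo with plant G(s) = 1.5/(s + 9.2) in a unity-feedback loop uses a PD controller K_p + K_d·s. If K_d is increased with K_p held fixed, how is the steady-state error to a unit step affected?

unchanged

At s = 0 the derivative term contributes nothing: C(0) = K_p regardless of K_d, so K_pos = K_p·G(0) and e_ss are unchanged.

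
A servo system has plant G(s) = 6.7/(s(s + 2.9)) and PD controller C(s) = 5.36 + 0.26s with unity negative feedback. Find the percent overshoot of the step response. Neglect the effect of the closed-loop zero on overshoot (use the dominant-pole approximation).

Forward path: (5.36 + 0.26s)·6.7/(s(s+2.9)). The closed-loop characteristic equation is s² + (2.9 + 6.7·0.26)s + 6.7·5.36 = 0.
That is s² + 4.642s + 35.91 = 0, so ω_n = 5.993 rad/s and ζ = 4.642/(2·5.993) = 0.3873.
%OS = 100·exp(−πζ/√(1−ζ²)) = 26.7%.

26.7%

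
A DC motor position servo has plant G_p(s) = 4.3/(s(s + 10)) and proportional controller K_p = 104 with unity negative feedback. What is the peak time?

T_p = 0.153 s

From 1 + K_pG_p(s) = 0: s² + 10s + 447.2 = 0 ⇒ ω_n = 21.15, ζ = 0.2364.
Damped frequency ω_d = ω_n√(1−ζ²) = 20.55 rad/s, so peak time T_p = π/ω_d = 0.153 s.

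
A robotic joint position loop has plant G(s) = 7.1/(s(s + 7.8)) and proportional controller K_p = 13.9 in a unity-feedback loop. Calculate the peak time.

T_p = 0.344 s

Closed-loop characteristic equation: s² + 7.8s + 98.69 = 0, so ω_n = 9.934 rad/s and ζ = 7.8/(2·9.934) = 0.3926.
Damped frequency ω_d = ω_n√(1−ζ²) = 9.137 rad/s, so peak time T_p = π/ω_d = 0.344 s.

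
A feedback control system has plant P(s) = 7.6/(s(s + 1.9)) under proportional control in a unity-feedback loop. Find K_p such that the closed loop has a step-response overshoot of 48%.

K_p = 2.29

From %OS = 100·exp(−πζ/√(1−ζ²)) = 48%, ζ = −ln(0.48)/√(π²+ln²(0.48)) = 0.2275.
Characteristic equation s² + 1.9s + 7.6K_p = 0 gives ζ = 1.9/(2√(7.6K_p)).
Setting ζ = 0.2275: √(7.6K_p) = 1.9/(2·0.2275) = 4.176, so K_p = 17.44/7.6 = 2.29.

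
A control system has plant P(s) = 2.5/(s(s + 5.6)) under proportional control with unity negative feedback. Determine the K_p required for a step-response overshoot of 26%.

From %OS = 100·exp(−πζ/√(1−ζ²)) = 26%, ζ = −ln(0.26)/√(π²+ln²(0.26)) = 0.3941.
Characteristic equation s² + 5.6s + 2.5K_p = 0 gives ζ = 5.6/(2√(2.5K_p)).
Setting ζ = 0.3941: √(2.5K_p) = 5.6/(2·0.3941) = 7.105, so K_p = 50.48/2.5 = 20.2.

K_p = 20.2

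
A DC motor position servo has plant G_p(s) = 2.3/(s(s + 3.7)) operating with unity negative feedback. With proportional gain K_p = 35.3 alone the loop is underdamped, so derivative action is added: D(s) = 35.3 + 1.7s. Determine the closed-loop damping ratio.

ζ = 0.422

Forward path: (35.3 + 1.7s)·2.3/(s(s+3.7)). The closed-loop characteristic equation is s² + (3.7 + 2.3·1.7)s + 2.3·35.3 = 0.
That is s² + 7.61s + 81.19 = 0, so ω_n = 9.011 rad/s and ζ = 7.61/(2·9.011) = 0.4223.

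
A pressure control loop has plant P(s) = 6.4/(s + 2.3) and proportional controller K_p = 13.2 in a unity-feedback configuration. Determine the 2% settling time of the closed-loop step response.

T_s ≈ 0.0461 s

Closed-loop transfer function: T(s) = K_p·P(s)/(1 + K_p·P(s)) = 84.48/(s + 2.3 + 84.48) = 84.48/(s + 86.78).
Time constant τ = 1/86.78 = 0.01152 s, so the 2% settling time is about 4τ = 0.0461 s.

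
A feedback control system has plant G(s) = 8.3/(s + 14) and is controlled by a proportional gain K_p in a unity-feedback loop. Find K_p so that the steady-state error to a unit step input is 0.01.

Steady-state error for a unit step on this type-0 loop is 1/(1 + K_p·G(0)).
G(0) = 0.5929. Require 1/(1 + K_p·0.5929) = 0.01, so 1 + 0.5929·K_p = 100.
K_p = (100 − 1)/0.5929 = 167.

K_p = 167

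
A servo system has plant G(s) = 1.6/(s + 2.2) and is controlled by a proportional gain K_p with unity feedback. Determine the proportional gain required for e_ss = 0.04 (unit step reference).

The loop is type 0, so e_ss(step) = 1/(1 + K_pos) with K_pos = K_p·G(0).
G(0) = 0.7273. Require 1/(1 + K_p·0.7273) = 0.04, so 1 + 0.7273·K_p = 25.
K_p = (25 − 1)/0.7273 = 33.

K_p = 33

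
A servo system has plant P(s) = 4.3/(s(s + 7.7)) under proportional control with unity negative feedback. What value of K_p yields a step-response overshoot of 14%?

K_p = 12.2

From %OS = 100·exp(−πζ/√(1−ζ²)) = 14%, ζ = −ln(0.14)/√(π²+ln²(0.14)) = 0.5305.
Characteristic equation s² + 7.7s + 4.3K_p = 0 gives ζ = 7.7/(2√(4.3K_p)).
Setting ζ = 0.5305: √(4.3K_p) = 7.7/(2·0.5305) = 7.257, so K_p = 52.67/4.3 = 12.2.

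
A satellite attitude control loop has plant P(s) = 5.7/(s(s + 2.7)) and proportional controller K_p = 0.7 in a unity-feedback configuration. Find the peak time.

Closed-loop characteristic equation: s² + 2.7s + 3.99 = 0, so ω_n = 1.997 rad/s and ζ = 2.7/(2·1.997) = 0.6758.
Damped frequency ω_d = ω_n√(1−ζ²) = 1.472 rad/s, so peak time T_p = π/ω_d = 2.13 s.

T_p = 2.13 s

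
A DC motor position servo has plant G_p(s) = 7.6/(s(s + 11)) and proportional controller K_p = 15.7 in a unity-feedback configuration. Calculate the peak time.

T_p = 0.333 s

Closed-loop characteristic equation: s² + 11s + 119.3 = 0, so ω_n = 10.92 rad/s and ζ = 11/(2·10.92) = 0.5035.
Damped frequency ω_d = ω_n√(1−ζ²) = 9.438 rad/s, so peak time T_p = π/ω_d = 0.333 s.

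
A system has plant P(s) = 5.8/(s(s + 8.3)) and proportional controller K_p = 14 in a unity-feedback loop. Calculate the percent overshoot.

Closed-loop characteristic equation: s² + 8.3s + 81.2 = 0, so ω_n = 9.011 rad/s and ζ = 8.3/(2·9.011) = 0.4605.
%OS = 100·exp(−πζ/√(1−ζ²)) = 100·exp(−π·0.4605/√0.7879) = 19.6%.

19.6%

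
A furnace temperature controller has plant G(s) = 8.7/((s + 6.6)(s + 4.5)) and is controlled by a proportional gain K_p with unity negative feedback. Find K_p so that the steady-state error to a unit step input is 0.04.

K_p = 81.9

For a type-0 loop with proportional control, e_ss = 1/(1 + K_p·G(0)).
G(0) = 0.2929. Require 1/(1 + K_p·0.2929) = 0.04, so 1 + 0.2929·K_p = 25.
K_p = (25 − 1)/0.2929 = 81.9.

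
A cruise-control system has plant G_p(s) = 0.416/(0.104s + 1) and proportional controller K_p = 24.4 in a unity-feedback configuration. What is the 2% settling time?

T_s ≈ 0.0373 s

Closed loop: T(s) = K_p·G_p/(1+K_p·G_p) = 10.15/(0.104s + 1 + 10.15), with pole at s = −(1 + 10.15)/0.104 = −107.2.
τ = 1/107.2 = 0.009327 s, so 2% settling time ≈ 4τ = 0.0373 s.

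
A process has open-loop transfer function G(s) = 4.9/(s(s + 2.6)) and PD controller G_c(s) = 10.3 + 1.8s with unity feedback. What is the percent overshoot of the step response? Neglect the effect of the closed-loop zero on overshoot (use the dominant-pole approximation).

Forward path: (10.3 + 1.8s)·4.9/(s(s+2.6)). The closed-loop characteristic equation is s² + (2.6 + 4.9·1.8)s + 4.9·10.3 = 0.
That is s² + 11.42s + 50.47 = 0, so ω_n = 7.104 rad/s and ζ = 11.42/(2·7.104) = 0.8037.
%OS = 100·exp(−πζ/√(1−ζ²)) = 1.44%.

1.44%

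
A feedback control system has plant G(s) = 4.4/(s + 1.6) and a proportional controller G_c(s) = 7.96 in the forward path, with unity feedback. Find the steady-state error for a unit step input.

0.0437

The loop is type 0. Static position error constant K_pos = G_c(0)·G(0) = 7.96·2.75 = 21.89.
Steady-state error to a unit step: e_ss = 1/(1+K_pos) = 1/22.89 = 0.0437.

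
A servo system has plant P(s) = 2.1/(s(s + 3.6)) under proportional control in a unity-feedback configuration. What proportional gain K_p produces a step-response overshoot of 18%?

K_p = 6.72

From %OS = 100·exp(−πζ/√(1−ζ²)) = 18%, ζ = −ln(0.18)/√(π²+ln²(0.18)) = 0.4791.
Characteristic equation s² + 3.6s + 2.1K_p = 0 gives ζ = 3.6/(2√(2.1K_p)).
Setting ζ = 0.4791: √(2.1K_p) = 3.6/(2·0.4791) = 3.757, so K_p = 14.11/2.1 = 6.72.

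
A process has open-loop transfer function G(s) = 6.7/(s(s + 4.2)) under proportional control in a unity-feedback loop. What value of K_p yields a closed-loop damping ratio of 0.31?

Closed-loop characteristic equation: s² + 4.2s + K_p·6.7 = 0.
So ω_n = √(6.7K_p) and 2ζω_n = 4.2, giving ζ = 4.2/(2√(6.7K_p)).
Setting ζ = 0.31: √(6.7K_p) = 4.2/(2·0.31) = 6.774, so K_p = 45.89/6.7 = 6.85.

K_p = 6.85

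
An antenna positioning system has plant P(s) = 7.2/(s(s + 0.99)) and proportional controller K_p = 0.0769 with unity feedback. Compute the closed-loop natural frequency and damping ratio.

ω_n = 0.744 rad/s, ζ = 0.665

The closed-loop denominator is s(s+0.99) + 0.0769·7.2 = s² + 0.99s + 0.5537.
So ω_n² = 0.5537 ⇒ ω_n = 0.7441 rad/s, and ζ = 0.99/(2ω_n) = 0.665.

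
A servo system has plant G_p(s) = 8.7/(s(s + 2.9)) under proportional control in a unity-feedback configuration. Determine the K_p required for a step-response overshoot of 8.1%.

K_p = 0.619

From %OS = 100·exp(−πζ/√(1−ζ²)) = 8.1%, ζ = −ln(0.081)/√(π²+ln²(0.081)) = 0.6247.
Characteristic equation s² + 2.9s + 8.7K_p = 0 gives ζ = 2.9/(2√(8.7K_p)).
Setting ζ = 0.6247: √(8.7K_p) = 2.9/(2·0.6247) = 2.321, so K_p = 5.388/8.7 = 0.619.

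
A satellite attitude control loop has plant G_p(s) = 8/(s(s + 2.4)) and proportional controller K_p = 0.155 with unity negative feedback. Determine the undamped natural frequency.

ω_n = 1.11 rad/s

1 + K_p·G_p(s) = 0 gives s² + 2.4s + 1.24 = 0.
Matching s² + 2ζω_n s + ω_n²: ω_n = √1.24 = 1.114 rad/s and 2ζω_n = 2.4, so ζ = 2.4/(2·1.114) = 1.08.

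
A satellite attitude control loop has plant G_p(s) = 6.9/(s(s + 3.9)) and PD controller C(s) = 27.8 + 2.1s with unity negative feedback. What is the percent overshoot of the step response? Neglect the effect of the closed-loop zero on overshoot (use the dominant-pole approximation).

Forward path: (27.8 + 2.1s)·6.9/(s(s+3.9)). The closed-loop characteristic equation is s² + (3.9 + 6.9·2.1)s + 6.9·27.8 = 0.
That is s² + 18.39s + 191.8 = 0, so ω_n = 13.85 rad/s and ζ = 18.39/(2·13.85) = 0.6639.
%OS = 100·exp(−πζ/√(1−ζ²)) = 6.15%.

6.15%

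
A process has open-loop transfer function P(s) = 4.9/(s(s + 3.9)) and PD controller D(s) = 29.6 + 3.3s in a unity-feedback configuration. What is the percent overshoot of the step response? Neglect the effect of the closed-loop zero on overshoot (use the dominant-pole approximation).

0.879%

Forward path: (29.6 + 3.3s)·4.9/(s(s+3.9)). The closed-loop characteristic equation is s² + (3.9 + 4.9·3.3)s + 4.9·29.6 = 0.
That is s² + 20.07s + 145 = 0, so ω_n = 12.04 rad/s and ζ = 20.07/(2·12.04) = 0.8332.
%OS = 100·exp(−πζ/√(1−ζ²)) = 0.879%.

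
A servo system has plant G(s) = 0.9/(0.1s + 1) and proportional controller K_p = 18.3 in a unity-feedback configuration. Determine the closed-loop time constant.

Closed loop: T(s) = K_p·G/(1+K_p·G) = 16.47/(0.1s + 1 + 16.47), with pole at s = −(1 + 16.47)/0.1 = −174.7.
Closed-loop time constant τ = 1/174.7 = 0.00572 s.

τ = 0.00572 s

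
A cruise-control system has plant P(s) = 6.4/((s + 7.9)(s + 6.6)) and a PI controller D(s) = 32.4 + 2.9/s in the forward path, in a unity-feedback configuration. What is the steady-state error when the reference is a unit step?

0

The open loop D(s)P(s) has a pole at the origin (type 1), so the static position error constant is infinite and e_ss = 1/(1+∞) = 0.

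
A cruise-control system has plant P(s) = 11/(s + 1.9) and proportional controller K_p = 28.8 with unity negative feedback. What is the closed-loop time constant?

Closed-loop transfer function: T(s) = K_p·P(s)/(1 + K_p·P(s)) = 316.8/(s + 1.9 + 316.8) = 316.8/(s + 318.7).
Time constant τ = 1/318.7 = 0.00314 s.

τ = 0.00314 s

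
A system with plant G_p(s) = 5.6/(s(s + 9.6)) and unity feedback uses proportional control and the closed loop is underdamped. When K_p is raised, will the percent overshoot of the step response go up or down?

Characteristic equation s² + 9.6s + K_p·5.6 = 0: raising K_p raises ω_n while 2ζω_n = 9.6 is fixed, so ζ falls and overshoot grows.

increase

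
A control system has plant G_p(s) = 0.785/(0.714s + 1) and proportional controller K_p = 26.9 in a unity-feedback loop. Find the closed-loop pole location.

s = -30.98

Closed loop: T(s) = K_p·G_p/(1+K_p·G_p) = 21.12/(0.714s + 1 + 21.12), with pole at s = −(1 + 21.12)/0.714 = −30.98.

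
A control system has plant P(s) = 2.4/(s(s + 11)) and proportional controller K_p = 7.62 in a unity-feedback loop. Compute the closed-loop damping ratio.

With unity feedback the closed-loop characteristic equation is s² + 11s + 7.62·2.4 = s² + 11s + 18.29 = 0.
So ω_n² = 18.29 ⇒ ω_n = 4.276 rad/s, and ζ = 11/(2ω_n) = 1.29.

ζ = 1.29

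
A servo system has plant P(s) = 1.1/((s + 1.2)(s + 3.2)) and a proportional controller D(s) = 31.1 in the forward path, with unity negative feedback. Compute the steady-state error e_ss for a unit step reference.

0.101

The loop is type 0. Static position error constant K_pos = D(0)·P(0) = 31.1·0.2865 = 8.909.
Steady-state error to a unit step: e_ss = 1/(1+K_pos) = 1/9.909 = 0.101.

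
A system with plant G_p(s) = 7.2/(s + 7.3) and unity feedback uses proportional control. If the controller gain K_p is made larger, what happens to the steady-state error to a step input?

decrease

The position error constant K_pos = K_p·G_p(0) grows with K_p, and e_ss = 1/(1+K_pos) falls.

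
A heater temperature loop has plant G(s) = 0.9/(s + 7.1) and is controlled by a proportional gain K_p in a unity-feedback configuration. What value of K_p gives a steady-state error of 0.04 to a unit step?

Steady-state error for a unit step on this type-0 loop is 1/(1 + K_p·G(0)).
G(0) = 0.1268. Require 1/(1 + K_p·0.1268) = 0.04, so 1 + 0.1268·K_p = 25.
K_p = (25 − 1)/0.1268 = 189.

K_p = 189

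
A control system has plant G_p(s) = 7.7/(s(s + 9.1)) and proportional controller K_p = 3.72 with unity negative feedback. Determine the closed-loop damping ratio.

ζ = 0.85

With unity feedback the closed-loop characteristic equation is s² + 9.1s + 3.72·7.7 = s² + 9.1s + 28.64 = 0.
So ω_n² = 28.64 ⇒ ω_n = 5.352 rad/s, and ζ = 9.1/(2ω_n) = 0.85.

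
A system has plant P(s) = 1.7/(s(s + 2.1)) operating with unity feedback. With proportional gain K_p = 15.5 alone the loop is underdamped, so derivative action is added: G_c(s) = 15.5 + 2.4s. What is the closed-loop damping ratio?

Forward path: (15.5 + 2.4s)·1.7/(s(s+2.1)). The closed-loop characteristic equation is s² + (2.1 + 1.7·2.4)s + 1.7·15.5 = 0.
That is s² + 6.18s + 26.35 = 0, so ω_n = 5.133 rad/s and ζ = 6.18/(2·5.133) = 0.602.

ζ = 0.602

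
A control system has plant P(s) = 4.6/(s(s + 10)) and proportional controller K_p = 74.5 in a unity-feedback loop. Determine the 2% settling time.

The closed-loop denominator s² + 10s + 342.7 gives ω_n = √342.7 = 18.51 and ζ = 10/(2ω_n) = 0.2701.
2% settling time T_s ≈ 4/(ζω_n) = 4/5 = 0.8 s.

T_s ≈ 0.8 s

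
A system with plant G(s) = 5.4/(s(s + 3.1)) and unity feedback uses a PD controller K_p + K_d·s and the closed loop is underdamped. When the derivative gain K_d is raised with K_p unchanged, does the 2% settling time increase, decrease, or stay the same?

Characteristic equation s² + (3.1 + 5.4K_d)s + 5.4K_p = 0: raising K_d increases ζω_n = (3.1+5.4K_d)/2 while the loop stays underdamped, so T_s ≈ 4/(ζω_n) decreases.

decrease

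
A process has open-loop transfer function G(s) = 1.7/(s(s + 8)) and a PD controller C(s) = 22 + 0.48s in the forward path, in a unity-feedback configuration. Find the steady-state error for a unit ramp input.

The loop has one pole at the origin (type 1). Velocity error constant K_v = lim_{s→0} s·C(s)G(s) = 22·1.7/8 = 4.675.
Steady-state error to a unit ramp: e_ss = 1/K_v = 0.214.

0.214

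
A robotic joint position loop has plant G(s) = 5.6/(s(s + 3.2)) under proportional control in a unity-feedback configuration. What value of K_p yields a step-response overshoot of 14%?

From %OS = 100·exp(−πζ/√(1−ζ²)) = 14%, ζ = −ln(0.14)/√(π²+ln²(0.14)) = 0.5305.
Characteristic equation s² + 3.2s + 5.6K_p = 0 gives ζ = 3.2/(2√(5.6K_p)).
Setting ζ = 0.5305: √(5.6K_p) = 3.2/(2·0.5305) = 3.016, so K_p = 9.096/5.6 = 1.62.

K_p = 1.62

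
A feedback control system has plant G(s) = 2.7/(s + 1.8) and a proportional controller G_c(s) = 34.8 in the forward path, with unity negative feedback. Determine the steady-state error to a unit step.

0.0188

The loop is type 0. Static position error constant K_pos = G_c(0)·G(0) = 34.8·1.5 = 52.2.
Steady-state error to a unit step: e_ss = 1/(1+K_pos) = 1/53.2 = 0.0188.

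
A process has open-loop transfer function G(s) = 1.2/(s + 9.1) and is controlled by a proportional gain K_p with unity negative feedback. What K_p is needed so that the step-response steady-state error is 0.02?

K_p = 372

The loop is type 0, so e_ss(step) = 1/(1 + K_pos) with K_pos = K_p·G(0).
G(0) = 0.1319. Require 1/(1 + K_p·0.1319) = 0.02, so 1 + 0.1319·K_p = 50.
K_p = (50 − 1)/0.1319 = 372.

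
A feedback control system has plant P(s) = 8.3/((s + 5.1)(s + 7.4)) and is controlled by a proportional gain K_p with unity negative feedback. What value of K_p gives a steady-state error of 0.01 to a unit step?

K_p = 450

The loop is type 0, so e_ss(step) = 1/(1 + K_pos) with K_pos = K_p·P(0).
P(0) = 0.2199. Require 1/(1 + K_p·0.2199) = 0.01, so 1 + 0.2199·K_p = 100.
K_p = (100 − 1)/0.2199 = 450.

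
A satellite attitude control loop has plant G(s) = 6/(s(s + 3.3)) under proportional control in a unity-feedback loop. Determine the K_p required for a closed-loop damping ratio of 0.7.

Closed-loop characteristic equation: s² + 3.3s + K_p·6 = 0.
So ω_n = √(6K_p) and 2ζω_n = 3.3, giving ζ = 3.3/(2√(6K_p)).
Setting ζ = 0.7: √(6K_p) = 3.3/(2·0.7) = 2.357, so K_p = 5.556/6 = 0.926.

K_p = 0.926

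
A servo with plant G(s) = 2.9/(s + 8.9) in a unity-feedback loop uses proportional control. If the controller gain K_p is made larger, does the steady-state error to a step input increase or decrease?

The position error constant K_pos = K_p·G(0) grows with K_p, and e_ss = 1/(1+K_pos) falls.

decrease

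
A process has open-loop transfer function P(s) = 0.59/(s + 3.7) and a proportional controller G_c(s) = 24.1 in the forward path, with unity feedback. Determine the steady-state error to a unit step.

The loop is type 0. Static position error constant K_pos = G_c(0)·P(0) = 24.1·0.1595 = 3.843.
Steady-state error to a unit step: e_ss = 1/(1+K_pos) = 1/4.843 = 0.206.

0.206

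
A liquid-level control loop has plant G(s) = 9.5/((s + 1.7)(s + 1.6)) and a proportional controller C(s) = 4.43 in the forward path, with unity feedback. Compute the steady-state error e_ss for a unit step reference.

0.0607

The loop is type 0. Static position error constant K_pos = C(0)·G(0) = 4.43·3.493 = 15.47.
Steady-state error to a unit step: e_ss = 1/(1+K_pos) = 1/16.47 = 0.0607.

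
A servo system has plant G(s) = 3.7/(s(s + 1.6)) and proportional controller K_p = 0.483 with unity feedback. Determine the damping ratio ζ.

ζ = 0.598

1 + K_p·G(s) = 0 gives s² + 1.6s + 1.787 = 0.
So ω_n² = 1.787 ⇒ ω_n = 1.337 rad/s, and ζ = 1.6/(2ω_n) = 0.598.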